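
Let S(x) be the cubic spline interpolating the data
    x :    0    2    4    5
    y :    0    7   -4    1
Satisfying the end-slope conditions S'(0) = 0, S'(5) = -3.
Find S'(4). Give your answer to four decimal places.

With M_i denoting the second derivative at x_i, h_i = 2, 2, 1, and Δ_i = (y_(i+1) − y_i)/h_i = 7/2, -11/2, 5:
  2·M_0 + 8·M_1 + 2·M_2 = 6(Δ_1 - Δ_0) = -54
  2·M_1 + 6·M_2 + 1·M_3 = 6(Δ_2 - Δ_1) = 63
Clamped end conditions give two more equations: 2h_0·M_0 + h_0·M_1 = 6(Δ_0 - S'(0)) = 21 and h_2·M_2 + 2h_2·M_3 = 6(S'(5) - Δ_2) = -48.
Solving: M_0 = 297/23, M_1 = -705/46, M_2 = 492/23, M_3 = -798/23.
On [4, 5], S'(x) = b_2 + 2c_2·(x - 4) + 3d_2·(x - 4)² with b_2 = Δ_2 - h_2(2M_2 + M_3)/6 = 84/23, c_2 = M_2/2 = 246/23, d_2 = (M_3 - M_2)/(6h_2) = -215/23. So S'(4) = 84/23.

3.6522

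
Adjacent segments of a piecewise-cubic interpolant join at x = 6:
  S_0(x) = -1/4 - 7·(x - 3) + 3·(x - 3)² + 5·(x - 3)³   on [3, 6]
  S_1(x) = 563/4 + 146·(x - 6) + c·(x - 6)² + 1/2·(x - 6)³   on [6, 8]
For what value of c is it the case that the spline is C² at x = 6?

S_0''(x) = 6 + 30·(x - 3), so S_0''(6) = 96. On the right, S_1''(6) = 2c, so c = 48.

48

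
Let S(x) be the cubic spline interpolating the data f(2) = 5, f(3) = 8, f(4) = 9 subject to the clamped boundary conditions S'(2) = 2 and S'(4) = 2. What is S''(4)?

Write m_i for S''(x_i). With h_i = 1, 1 and divided differences Δ_i = 3, 1, the continuity of S' gives the tridiagonal system
  1·m_0 + 4·m_1 + 1·m_2 = 6(Δ_1 - Δ_0) = -12
Clamped end conditions give two more equations: 2h_0·m_0 + h_0·m_1 = 6(Δ_0 - S'(2)) = 6 and h_1·m_1 + 2h_1·m_2 = 6(S'(4) - Δ_1) = 6.
Forward elimination and back-substitution give m_0 = 6, m_1 = -6, m_2 = 6.

6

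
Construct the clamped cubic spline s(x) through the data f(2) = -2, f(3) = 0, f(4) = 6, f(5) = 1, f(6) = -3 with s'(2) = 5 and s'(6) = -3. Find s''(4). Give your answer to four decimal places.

-22.2500

Put M_i = s'' at the i-th knot. Here h = (1, 1, 1, 1) and Δ = (2, 6, -5, -4), so the interior equations h_(i-1)·M_(i-1) + 2(h_(i-1)+h_i)·M_i + h_i·M_(i+1) = 6(Δ_i − Δ_(i-1)) read
  1·M_0 + 4·M_1 + 1·M_2 = 6(Δ_1 - Δ_0) = 24
  1·M_1 + 4·M_2 + 1·M_3 = 6(Δ_2 - Δ_1) = -66
  1·M_2 + 4·M_3 + 1·M_4 = 6(Δ_3 - Δ_2) = 6
Clamped end conditions give two more equations: 2h_0·M_0 + h_0·M_1 = 6(Δ_0 - s'(2)) = -18 and h_3·M_3 + 2h_3·M_4 = 6(s'(6) - Δ_3) = 6.
Hence M_0 = -473/28, M_1 = 221/14, M_2 = -89/4, M_3 = 101/14, M_4 = -17/28.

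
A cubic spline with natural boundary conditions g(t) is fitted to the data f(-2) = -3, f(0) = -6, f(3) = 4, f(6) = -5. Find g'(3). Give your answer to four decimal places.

Let σ_i = g''(x_i). Step sizes h_i = 2, 3, 3; slopes of the chords Δ_i = (y_(i+1) - y_i)/h_i = -3/2, 10/3, -3.
  2·σ_0 + 10·σ_1 + 3·σ_2 = 6(Δ_1 - Δ_0) = 29
  3·σ_1 + 12·σ_2 + 3·σ_3 = 6(Δ_2 - Δ_1) = -38
Natural end conditions: σ_0 = σ_3 = 0.
Solving: σ_0 = 0, σ_1 = 154/37, σ_2 = -467/111, σ_3 = 0.
On [3, 6], g'(t) = b_2 + 2c_2·(t - 3) + 3d_2·(t - 3)² with b_2 = Δ_2 - h_2(2σ_2 + σ_3)/6 = 134/111, c_2 = σ_2/2 = -467/222, d_2 = (σ_3 - σ_2)/(6h_2) = 467/1998. So g'(3) = 134/111.

1.2072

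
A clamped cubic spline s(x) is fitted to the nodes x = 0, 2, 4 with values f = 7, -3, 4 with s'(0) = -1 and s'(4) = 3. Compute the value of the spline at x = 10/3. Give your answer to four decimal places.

Put m_i = s'' at the i-th knot. Here h = (2, 2) and Δ = (-5, 7/2), so the interior equations h_(i-1)·m_(i-1) + 2(h_(i-1)+h_i)·m_i + h_i·m_(i+1) = 6(Δ_i − Δ_(i-1)) read
  2·m_0 + 8·m_1 + 2·m_2 = 6(Δ_1 - Δ_0) = 51
Clamped end conditions give two more equations: 2h_0·m_0 + h_0·m_1 = 6(Δ_0 - s'(0)) = -24 and h_1·m_1 + 2h_1·m_2 = 6(s'(4) - Δ_1) = -3.
Solving: m_0 = -91/8, m_1 = 43/4, m_2 = -49/8.
On [2, 4], s(x) = -3 - 13/8·(x - 2) + 43/8·(x - 2)² - 45/32·(x - 2)³.
With (x - 2) = 4/3: s(10/3) = 19/18.

1.0556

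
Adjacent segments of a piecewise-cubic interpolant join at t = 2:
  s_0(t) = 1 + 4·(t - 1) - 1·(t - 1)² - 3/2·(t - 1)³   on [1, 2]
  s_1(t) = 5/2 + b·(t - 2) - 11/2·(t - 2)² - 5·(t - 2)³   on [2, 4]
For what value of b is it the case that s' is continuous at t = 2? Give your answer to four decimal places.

-2.5000

s_0'(t) = 4 - 2·(t - 1) - 9/2·(t - 1)², so s_0'(2) = -5/2. On the right, s_1'(2) = b, so b = -5/2.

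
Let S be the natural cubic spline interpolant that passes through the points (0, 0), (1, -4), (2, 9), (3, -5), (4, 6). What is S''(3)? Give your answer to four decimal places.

53.5714

Let m_i = S''(x_i). Step sizes h_i = 1, 1, 1, 1; slopes of the chords Δ_i = (y_(i+1) - y_i)/h_i = -4, 13, -14, 11.
  1·m_0 + 4·m_1 + 1·m_2 = 6(Δ_1 - Δ_0) = 102
  1·m_1 + 4·m_2 + 1·m_3 = 6(Δ_2 - Δ_1) = -162
  1·m_2 + 4·m_3 + 1·m_4 = 6(Δ_3 - Δ_2) = 150
Natural end conditions: m_0 = m_4 = 0.
Hence m_0 = 0, m_1 = 291/7, m_2 = -450/7, m_3 = 375/7, m_4 = 0.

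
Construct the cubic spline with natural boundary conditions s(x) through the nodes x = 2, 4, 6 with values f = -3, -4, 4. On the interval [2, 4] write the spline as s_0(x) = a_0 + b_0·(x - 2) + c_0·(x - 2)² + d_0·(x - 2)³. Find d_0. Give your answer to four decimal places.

0.2813

Let M_i = s''(x_i). Step sizes h_i = 2, 2; slopes of the chords Δ_i = (y_(i+1) - y_i)/h_i = -1/2, 4.
  2·M_0 + 8·M_1 + 2·M_2 = 6(Δ_1 - Δ_0) = 27
Natural end conditions: M_0 = M_2 = 0.
Hence M_0 = 0, M_1 = 27/8, M_2 = 0.
On [2, 4], with s_0(x) = a_0 + b_0·(x - 2) + c_0·(x - 2)² + d_0·(x - 2)³: c_0 = M_0/2 = 0, d_0 = (M_1 - M_0)/(6h_0) = 9/32, b_0 = Δ_0 - h_0(2M_0 + M_1)/6 = -13/8.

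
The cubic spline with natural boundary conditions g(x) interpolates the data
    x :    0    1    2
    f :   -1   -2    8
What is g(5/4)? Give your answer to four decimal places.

With M_i denoting the second derivative at x_i, h_i = 1, 1, and Δ_i = (y_(i+1) − y_i)/h_i = -1, 10:
  1·M_0 + 4·M_1 + 1·M_2 = 6(Δ_1 - Δ_0) = 66
Natural end conditions: M_0 = M_2 = 0.
Forward elimination and back-substitution give M_0 = 0, M_1 = 33/2, M_2 = 0.
On [1, 2], g(x) = -2 + 9/2·(x - 1) + 33/4·(x - 1)² - 11/4·(x - 1)³.
With (x - 1) = 1/4: g(5/4) = -103/256.

-0.4023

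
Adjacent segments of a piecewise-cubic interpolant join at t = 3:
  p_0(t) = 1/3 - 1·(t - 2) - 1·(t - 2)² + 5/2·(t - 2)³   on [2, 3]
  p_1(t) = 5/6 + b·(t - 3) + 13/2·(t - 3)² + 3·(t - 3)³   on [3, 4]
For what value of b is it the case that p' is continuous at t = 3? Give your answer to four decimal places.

4.5000

p_0'(t) = -1 - 2·(t - 2) + 15/2·(t - 2)², so p_0'(3) = 9/2. On the right, p_1'(3) = b, so b = 9/2.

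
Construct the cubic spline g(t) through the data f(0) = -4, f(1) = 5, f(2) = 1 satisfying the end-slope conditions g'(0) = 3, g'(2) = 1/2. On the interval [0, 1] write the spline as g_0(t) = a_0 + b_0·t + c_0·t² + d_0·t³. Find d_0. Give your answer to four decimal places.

With M_i denoting the second derivative at x_i, h_i = 1, 1, and Δ_i = (y_(i+1) − y_i)/h_i = 9, -4:
  1·M_0 + 4·M_1 + 1·M_2 = 6(Δ_1 - Δ_0) = -78
Clamped end conditions give two more equations: 2h_0·M_0 + h_0·M_1 = 6(Δ_0 - g'(0)) = 36 and h_1·M_1 + 2h_1·M_2 = 6(g'(2) - Δ_1) = 27.
Solving: M_0 = 145/4, M_1 = -73/2, M_2 = 127/4.
On [0, 1], with g_0(t) = a_0 + b_0·t + c_0·t² + d_0·t³: c_0 = M_0/2 = 145/8, d_0 = (M_1 - M_0)/(6h_0) = -97/8, b_0 = Δ_0 - h_0(2M_0 + M_1)/6 = 3.

-12.1250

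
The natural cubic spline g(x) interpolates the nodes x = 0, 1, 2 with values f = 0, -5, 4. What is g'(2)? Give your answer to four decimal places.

With M_i denoting the second derivative at x_i, h_i = 1, 1, and Δ_i = (y_(i+1) − y_i)/h_i = -5, 9:
  1·M_0 + 4·M_1 + 1·M_2 = 6(Δ_1 - Δ_0) = 84
Natural end conditions: M_0 = M_2 = 0.
Hence M_0 = 0, M_1 = 21, M_2 = 0.
On [1, 2], g'(x) = b_1 + 2c_1·(x - 1) + 3d_1·(x - 1)² with b_1 = Δ_1 - h_1(2M_1 + M_2)/6 = 2, c_1 = M_1/2 = 21/2, d_1 = (M_2 - M_1)/(6h_1) = -7/2. So g'(2) = 25/2.

12.5000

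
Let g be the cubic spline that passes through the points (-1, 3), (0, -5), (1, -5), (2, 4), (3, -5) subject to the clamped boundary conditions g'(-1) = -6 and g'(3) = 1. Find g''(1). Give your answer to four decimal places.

22.7500

Let M_i = g''(x_i). Step sizes h_i = 1, 1, 1, 1; slopes of the chords Δ_i = (y_(i+1) - y_i)/h_i = -8, 0, 9, -9.
  1·M_0 + 4·M_1 + 1·M_2 = 6(Δ_1 - Δ_0) = 48
  1·M_1 + 4·M_2 + 1·M_3 = 6(Δ_2 - Δ_1) = 54
  1·M_2 + 4·M_3 + 1·M_4 = 6(Δ_3 - Δ_2) = -108
Clamped end conditions give two more equations: 2h_0·M_0 + h_0·M_1 = 6(Δ_0 - g'(-1)) = -12 and h_3·M_3 + 2h_3·M_4 = 6(g'(3) - Δ_3) = 60.
Solving: M_0 = -293/28, M_1 = 125/14, M_2 = 91/4, M_3 = -643/14, M_4 = 1483/28.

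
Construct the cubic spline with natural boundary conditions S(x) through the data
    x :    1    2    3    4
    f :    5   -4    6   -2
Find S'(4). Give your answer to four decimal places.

-14.0667

Put M_i = S'' at the i-th knot. Here h = (1, 1, 1) and Δ = (-9, 10, -8), so the interior equations h_(i-1)·M_(i-1) + 2(h_(i-1)+h_i)·M_i + h_i·M_(i+1) = 6(Δ_i − Δ_(i-1)) read
  1·M_0 + 4·M_1 + 1·M_2 = 6(Δ_1 - Δ_0) = 114
  1·M_1 + 4·M_2 + 1·M_3 = 6(Δ_2 - Δ_1) = -108
Natural end conditions: M_0 = M_3 = 0.
Solving: M_0 = 0, M_1 = 188/5, M_2 = -182/5, M_3 = 0.
On [3, 4], S'(x) = b_2 + 2c_2·(x - 3) + 3d_2·(x - 3)² with b_2 = Δ_2 - h_2(2M_2 + M_3)/6 = 62/15, c_2 = M_2/2 = -91/5, d_2 = (M_3 - M_2)/(6h_2) = 91/15. So S'(4) = -211/15.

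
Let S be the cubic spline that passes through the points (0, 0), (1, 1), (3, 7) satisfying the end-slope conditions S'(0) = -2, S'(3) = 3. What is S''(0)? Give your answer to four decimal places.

8.6667

Put σ_i = S'' at the i-th knot. Here h = (1, 2) and Δ = (1, 3), so the interior equations h_(i-1)·σ_(i-1) + 2(h_(i-1)+h_i)·σ_i + h_i·σ_(i+1) = 6(Δ_i − Δ_(i-1)) read
  1·σ_0 + 6·σ_1 + 2·σ_2 = 6(Δ_1 - Δ_0) = 12
Clamped end conditions give two more equations: 2h_0·σ_0 + h_0·σ_1 = 6(Δ_0 - S'(0)) = 18 and h_1·σ_1 + 2h_1·σ_2 = 6(S'(3) - Δ_1) = 0.
Hence σ_0 = 26/3, σ_1 = 2/3, σ_2 = -1/3.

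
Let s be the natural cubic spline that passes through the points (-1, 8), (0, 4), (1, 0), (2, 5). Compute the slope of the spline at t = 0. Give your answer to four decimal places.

-5.2000

Write M_i for s''(x_i). With h_i = 1, 1, 1 and divided differences Δ_i = -4, -4, 5, the continuity of s' gives the tridiagonal system
  1·M_0 + 4·M_1 + 1·M_2 = 6(Δ_1 - Δ_0) = 0
  1·M_1 + 4·M_2 + 1·M_3 = 6(Δ_2 - Δ_1) = 54
Natural end conditions: M_0 = M_3 = 0.
Solving: M_0 = 0, M_1 = -18/5, M_2 = 72/5, M_3 = 0.
On [0, 1], s'(t) = b_1 + 2c_1·t + 3d_1·t² with b_1 = Δ_1 - h_1(2M_1 + M_2)/6 = -26/5, c_1 = M_1/2 = -9/5, d_1 = (M_2 - M_1)/(6h_1) = 3. So s'(0) = -26/5.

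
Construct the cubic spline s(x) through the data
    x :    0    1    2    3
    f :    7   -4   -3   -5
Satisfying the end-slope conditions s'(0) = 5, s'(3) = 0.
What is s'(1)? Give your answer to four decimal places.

With σ_i denoting the second derivative at x_i, h_i = 1, 1, 1, and Δ_i = (y_(i+1) − y_i)/h_i = -11, 1, -2:
  1·σ_0 + 4·σ_1 + 1·σ_2 = 6(Δ_1 - Δ_0) = 72
  1·σ_1 + 4·σ_2 + 1·σ_3 = 6(Δ_2 - Δ_1) = -18
Clamped end conditions give two more equations: 2h_0·σ_0 + h_0·σ_1 = 6(Δ_0 - s'(0)) = -96 and h_2·σ_2 + 2h_2·σ_3 = 6(s'(3) - Δ_2) = 12.
Forward elimination and back-substitution give σ_0 = -1016/15, σ_1 = 592/15, σ_2 = -272/15, σ_3 = 226/15.
On [1, 2], s'(x) = b_1 + 2c_1·(x - 1) + 3d_1·(x - 1)² with b_1 = Δ_1 - h_1(2σ_1 + σ_2)/6 = -137/15, c_1 = σ_1/2 = 296/15, d_1 = (σ_2 - σ_1)/(6h_1) = -48/5. So s'(1) = -137/15.

-9.1333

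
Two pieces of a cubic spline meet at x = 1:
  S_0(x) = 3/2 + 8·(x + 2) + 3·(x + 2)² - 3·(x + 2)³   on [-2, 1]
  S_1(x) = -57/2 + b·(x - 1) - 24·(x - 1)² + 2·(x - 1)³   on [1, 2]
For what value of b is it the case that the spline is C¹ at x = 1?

-55

S_0'(x) = 8 + 6·(x + 2) - 9·(x + 2)², so S_0'(1) = -55. On the right, S_1'(1) = b, so b = -55.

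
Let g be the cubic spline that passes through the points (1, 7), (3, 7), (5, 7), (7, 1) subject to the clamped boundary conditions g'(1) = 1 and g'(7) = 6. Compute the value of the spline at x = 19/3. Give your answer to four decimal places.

0.1951

With M_i denoting the second derivative at x_i, h_i = 2, 2, 2, and Δ_i = (y_(i+1) − y_i)/h_i = 0, 0, -3:
  2·M_0 + 8·M_1 + 2·M_2 = 6(Δ_1 - Δ_0) = 0
  2·M_1 + 8·M_2 + 2·M_3 = 6(Δ_2 - Δ_1) = -18
Clamped end conditions give two more equations: 2h_0·M_0 + h_0·M_1 = 6(Δ_0 - g'(1)) = -6 and h_2·M_2 + 2h_2·M_3 = 6(g'(7) - Δ_2) = 54.
Solving the tridiagonal system: M_0 = -41/15, M_1 = 37/15, M_2 = -107/15, M_3 = 256/15.
On [5, 7], g(x) = 7 - 59/15·(x - 5) - 107/30·(x - 5)² + 121/60·(x - 5)³.
With (x - 5) = 4/3: g(19/3) = 79/405.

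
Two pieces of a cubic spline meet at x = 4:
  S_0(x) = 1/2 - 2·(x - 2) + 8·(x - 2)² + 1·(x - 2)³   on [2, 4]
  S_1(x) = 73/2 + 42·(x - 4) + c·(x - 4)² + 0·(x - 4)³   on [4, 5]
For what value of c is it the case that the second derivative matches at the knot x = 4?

14

S_0''(x) = 16 + 6·(x - 2), so S_0''(4) = 28. On the right, S_1''(4) = 2c, so c = 14.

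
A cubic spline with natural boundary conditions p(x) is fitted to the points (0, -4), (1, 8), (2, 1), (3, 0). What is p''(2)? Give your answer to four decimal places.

Write σ_i for p''(x_i). With h_i = 1, 1, 1 and divided differences Δ_i = 12, -7, -1, the continuity of p' gives the tridiagonal system
  1·σ_0 + 4·σ_1 + 1·σ_2 = 6(Δ_1 - Δ_0) = -114
  1·σ_1 + 4·σ_2 + 1·σ_3 = 6(Δ_2 - Δ_1) = 36
Natural end conditions: σ_0 = σ_3 = 0.
Solving: σ_0 = 0, σ_1 = -164/5, σ_2 = 86/5, σ_3 = 0.

17.2000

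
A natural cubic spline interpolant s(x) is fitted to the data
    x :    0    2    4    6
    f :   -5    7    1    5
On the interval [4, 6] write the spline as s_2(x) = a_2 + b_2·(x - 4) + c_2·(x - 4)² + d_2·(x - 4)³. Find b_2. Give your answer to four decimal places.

Let M_i = s''(x_i). Step sizes h_i = 2, 2, 2; slopes of the chords Δ_i = (y_(i+1) - y_i)/h_i = 6, -3, 2.
  2·M_0 + 8·M_1 + 2·M_2 = 6(Δ_1 - Δ_0) = -54
  2·M_1 + 8·M_2 + 2·M_3 = 6(Δ_2 - Δ_1) = 30
Natural end conditions: M_0 = M_3 = 0.
Hence M_0 = 0, M_1 = -41/5, M_2 = 29/5, M_3 = 0.
On [4, 6], with s_2(x) = a_2 + b_2·(x - 4) + c_2·(x - 4)² + d_2·(x - 4)³: c_2 = M_2/2 = 29/10, d_2 = (M_3 - M_2)/(6h_2) = -29/60, b_2 = Δ_2 - h_2(2M_2 + M_3)/6 = -28/15.

-1.8667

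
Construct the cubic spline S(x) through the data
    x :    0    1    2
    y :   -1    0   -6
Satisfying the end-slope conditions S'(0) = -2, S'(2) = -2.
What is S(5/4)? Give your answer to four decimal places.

With M_i denoting the second derivative at x_i, h_i = 1, 1, and Δ_i = (y_(i+1) − y_i)/h_i = 1, -6:
  1·M_0 + 4·M_1 + 1·M_2 = 6(Δ_1 - Δ_0) = -42
Clamped end conditions give two more equations: 2h_0·M_0 + h_0·M_1 = 6(Δ_0 - S'(0)) = 18 and h_1·M_1 + 2h_1·M_2 = 6(S'(2) - Δ_1) = 24.
Solving the tridiagonal system: M_0 = 39/2, M_1 = -21, M_2 = 45/2.
On [1, 2], S(x) = 0 - 11/4·(x - 1) - 21/2·(x - 1)² + 29/4·(x - 1)³.
With (x - 1) = 1/4: S(5/4) = -315/256.

-1.2305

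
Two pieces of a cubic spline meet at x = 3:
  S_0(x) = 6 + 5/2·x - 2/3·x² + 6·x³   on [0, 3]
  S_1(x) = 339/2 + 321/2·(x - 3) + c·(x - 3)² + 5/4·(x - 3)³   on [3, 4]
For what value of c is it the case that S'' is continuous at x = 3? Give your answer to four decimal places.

S_0''(x) = -4/3 + 36·x, so S_0''(3) = 320/3. On the right, S_1''(3) = 2c, so c = 160/3.

53.3333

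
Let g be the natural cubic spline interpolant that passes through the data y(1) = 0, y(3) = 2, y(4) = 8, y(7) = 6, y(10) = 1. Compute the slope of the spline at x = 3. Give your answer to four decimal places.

5.0157

Write m_i for g''(x_i). With h_i = 2, 1, 3, 3 and divided differences Δ_i = 1, 6, -2/3, -5/3, the continuity of g' gives the tridiagonal system
  2·m_0 + 6·m_1 + 1·m_2 = 6(Δ_1 - Δ_0) = 30
  1·m_1 + 8·m_2 + 3·m_3 = 6(Δ_2 - Δ_1) = -40
  3·m_2 + 12·m_3 + 3·m_4 = 6(Δ_3 - Δ_2) = -6
Natural end conditions: m_0 = m_4 = 0.
Forward elimination and back-substitution give m_0 = 0, m_1 = 512/85, m_2 = -522/85, m_3 = 88/85, m_4 = 0.
On [3, 4], g'(x) = b_1 + 2c_1·(x - 3) + 3d_1·(x - 3)² with b_1 = Δ_1 - h_1(2m_1 + m_2)/6 = 1279/255, c_1 = m_1/2 = 256/85, d_1 = (m_2 - m_1)/(6h_1) = -517/255. So g'(3) = 1279/255.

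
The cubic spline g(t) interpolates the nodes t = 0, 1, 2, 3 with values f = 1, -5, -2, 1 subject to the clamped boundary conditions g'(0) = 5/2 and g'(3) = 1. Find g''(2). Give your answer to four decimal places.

Let σ_i = g''(x_i). Step sizes h_i = 1, 1, 1; slopes of the chords Δ_i = (y_(i+1) - y_i)/h_i = -6, 3, 3.
  1·σ_0 + 4·σ_1 + 1·σ_2 = 6(Δ_1 - Δ_0) = 54
  1·σ_1 + 4·σ_2 + 1·σ_3 = 6(Δ_2 - Δ_1) = 0
Clamped end conditions give two more equations: 2h_0·σ_0 + h_0·σ_1 = 6(Δ_0 - g'(0)) = -51 and h_2·σ_2 + 2h_2·σ_3 = 6(g'(3) - Δ_2) = -12.
Solving the tridiagonal system: σ_0 = -188/5, σ_1 = 121/5, σ_2 = -26/5, σ_3 = -17/5.

-5.2000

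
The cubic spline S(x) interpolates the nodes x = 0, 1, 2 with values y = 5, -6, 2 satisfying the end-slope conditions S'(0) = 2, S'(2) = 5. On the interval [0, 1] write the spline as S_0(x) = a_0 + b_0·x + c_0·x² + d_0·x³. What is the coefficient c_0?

-33

Write M_i for S''(x_i). With h_i = 1, 1 and divided differences Δ_i = -11, 8, the continuity of S' gives the tridiagonal system
  1·M_0 + 4·M_1 + 1·M_2 = 6(Δ_1 - Δ_0) = 114
Clamped end conditions give two more equations: 2h_0·M_0 + h_0·M_1 = 6(Δ_0 - S'(0)) = -78 and h_1·M_1 + 2h_1·M_2 = 6(S'(2) - Δ_1) = -18.
Solving: M_0 = -66, M_1 = 54, M_2 = -36.
On [0, 1], with S_0(x) = a_0 + b_0·x + c_0·x² + d_0·x³: c_0 = M_0/2 = -33, d_0 = (M_1 - M_0)/(6h_0) = 20, b_0 = Δ_0 - h_0(2M_0 + M_1)/6 = 2.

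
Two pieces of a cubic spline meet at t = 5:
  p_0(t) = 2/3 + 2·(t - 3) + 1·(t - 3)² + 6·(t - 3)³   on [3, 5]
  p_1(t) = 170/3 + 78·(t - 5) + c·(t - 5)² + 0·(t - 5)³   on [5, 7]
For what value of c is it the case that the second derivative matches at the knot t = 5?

37

p_0''(t) = 2 + 36·(t - 3), so p_0''(5) = 74. On the right, p_1''(5) = 2c, so c = 37.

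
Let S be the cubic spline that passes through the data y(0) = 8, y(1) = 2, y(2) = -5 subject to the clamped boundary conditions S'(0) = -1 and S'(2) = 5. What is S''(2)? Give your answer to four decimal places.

With M_i denoting the second derivative at x_i, h_i = 1, 1, and Δ_i = (y_(i+1) − y_i)/h_i = -6, -7:
  1·M_0 + 4·M_1 + 1·M_2 = 6(Δ_1 - Δ_0) = -6
Clamped end conditions give two more equations: 2h_0·M_0 + h_0·M_1 = 6(Δ_0 - S'(0)) = -30 and h_1·M_1 + 2h_1·M_2 = 6(S'(2) - Δ_1) = 72.
Hence M_0 = -21/2, M_1 = -9, M_2 = 81/2.

40.5000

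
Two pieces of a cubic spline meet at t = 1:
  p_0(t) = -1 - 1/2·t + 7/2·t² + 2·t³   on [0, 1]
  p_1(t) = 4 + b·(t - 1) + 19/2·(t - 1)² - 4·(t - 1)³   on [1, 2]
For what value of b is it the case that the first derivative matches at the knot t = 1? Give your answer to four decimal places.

12.5000

p_0'(t) = -1/2 + 7·t + 6·t², so p_0'(1) = 25/2. On the right, p_1'(1) = b, so b = 25/2.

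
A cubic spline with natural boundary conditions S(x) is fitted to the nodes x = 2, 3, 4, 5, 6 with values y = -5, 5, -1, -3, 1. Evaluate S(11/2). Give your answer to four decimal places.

-1.3884

Put M_i = S'' at the i-th knot. Here h = (1, 1, 1, 1) and Δ = (10, -6, -2, 4), so the interior equations h_(i-1)·M_(i-1) + 2(h_(i-1)+h_i)·M_i + h_i·M_(i+1) = 6(Δ_i − Δ_(i-1)) read
  1·M_0 + 4·M_1 + 1·M_2 = 6(Δ_1 - Δ_0) = -96
  1·M_1 + 4·M_2 + 1·M_3 = 6(Δ_2 - Δ_1) = 24
  1·M_2 + 4·M_3 + 1·M_4 = 6(Δ_3 - Δ_2) = 36
Natural end conditions: M_0 = M_4 = 0.
Solving the tridiagonal system: M_0 = 0, M_1 = -375/14, M_2 = 78/7, M_3 = 87/14, M_4 = 0.
On [5, 6], S(x) = -3 + 27/14·(x - 5) + 87/28·(x - 5)² - 29/28·(x - 5)³.
With (x - 5) = 1/2: S(11/2) = -311/224.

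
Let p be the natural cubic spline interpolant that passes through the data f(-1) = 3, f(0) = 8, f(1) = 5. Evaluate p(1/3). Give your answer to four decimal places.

Put m_i = p'' at the i-th knot. Here h = (1, 1) and Δ = (5, -3), so the interior equations h_(i-1)·m_(i-1) + 2(h_(i-1)+h_i)·m_i + h_i·m_(i+1) = 6(Δ_i − Δ_(i-1)) read
  1·m_0 + 4·m_1 + 1·m_2 = 6(Δ_1 - Δ_0) = -48
Natural end conditions: m_0 = m_2 = 0.
Forward elimination and back-substitution give m_0 = 0, m_1 = -12, m_2 = 0.
On [0, 1], p(x) = 8 + 1·x - 6·x² + 2·x³.
With x = 1/3: p(1/3) = 209/27.

7.7407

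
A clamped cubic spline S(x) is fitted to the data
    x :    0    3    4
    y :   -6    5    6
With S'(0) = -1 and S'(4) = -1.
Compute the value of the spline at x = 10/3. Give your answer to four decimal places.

Put M_i = S'' at the i-th knot. Here h = (3, 1) and Δ = (11/3, 1), so the interior equations h_(i-1)·M_(i-1) + 2(h_(i-1)+h_i)·M_i + h_i·M_(i+1) = 6(Δ_i − Δ_(i-1)) read
  3·M_0 + 8·M_1 + 1·M_2 = 6(Δ_1 - Δ_0) = -16
Clamped end conditions give two more equations: 2h_0·M_0 + h_0·M_1 = 6(Δ_0 - S'(0)) = 28 and h_1·M_1 + 2h_1·M_2 = 6(S'(4) - Δ_1) = -12.
Solving: M_0 = 20/3, M_1 = -4, M_2 = -4.
On [3, 4], S(x) = 5 + 3·(x - 3) - 2·(x - 3)² + 0·(x - 3)³.
With (x - 3) = 1/3: S(10/3) = 52/9.

5.7778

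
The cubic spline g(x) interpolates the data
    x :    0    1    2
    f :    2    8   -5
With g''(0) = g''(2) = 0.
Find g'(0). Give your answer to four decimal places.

10.7500

Write σ_i for g''(x_i). With h_i = 1, 1 and divided differences Δ_i = 6, -13, the continuity of g' gives the tridiagonal system
  1·σ_0 + 4·σ_1 + 1·σ_2 = 6(Δ_1 - Δ_0) = -114
Natural end conditions: σ_0 = σ_2 = 0.
Hence σ_0 = 0, σ_1 = -57/2, σ_2 = 0.
On [0, 1], g'(x) = b_0 + 2c_0·x + 3d_0·x² with b_0 = Δ_0 - h_0(2σ_0 + σ_1)/6 = 43/4, c_0 = σ_0/2 = 0, d_0 = (σ_1 - σ_0)/(6h_0) = -19/4. So g'(0) = 43/4.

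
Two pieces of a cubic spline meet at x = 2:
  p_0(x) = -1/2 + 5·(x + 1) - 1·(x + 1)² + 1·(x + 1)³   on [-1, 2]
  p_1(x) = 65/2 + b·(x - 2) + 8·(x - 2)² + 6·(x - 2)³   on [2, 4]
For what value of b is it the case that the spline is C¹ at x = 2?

p_0'(x) = 5 - 2·(x + 1) + 3·(x + 1)², so p_0'(2) = 26. On the right, p_1'(2) = b, so b = 26.

26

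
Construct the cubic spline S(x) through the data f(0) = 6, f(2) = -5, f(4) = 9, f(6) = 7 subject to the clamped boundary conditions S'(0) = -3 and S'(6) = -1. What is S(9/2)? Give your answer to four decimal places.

10.0656

With m_i denoting the second derivative at x_i, h_i = 2, 2, 2, and Δ_i = (y_(i+1) − y_i)/h_i = -11/2, 7, -1:
  2·m_0 + 8·m_1 + 2·m_2 = 6(Δ_1 - Δ_0) = 75
  2·m_1 + 8·m_2 + 2·m_3 = 6(Δ_2 - Δ_1) = -48
Clamped end conditions give two more equations: 2h_0·m_0 + h_0·m_1 = 6(Δ_0 - S'(0)) = -15 and h_2·m_2 + 2h_2·m_3 = 6(S'(6) - Δ_2) = 0.
Solving: m_0 = -337/30, m_1 = 449/30, m_2 = -167/15, m_3 = 167/30.
On [4, 6], S(x) = 9 + 137/30·(x - 4) - 167/30·(x - 4)² + 167/120·(x - 4)³.
With (x - 4) = 1/2: S(9/2) = 3221/320.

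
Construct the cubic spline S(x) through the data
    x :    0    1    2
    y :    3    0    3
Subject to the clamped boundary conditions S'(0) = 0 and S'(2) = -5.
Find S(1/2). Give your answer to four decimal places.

Write M_i for S''(x_i). With h_i = 1, 1 and divided differences Δ_i = -3, 3, the continuity of S' gives the tridiagonal system
  1·M_0 + 4·M_1 + 1·M_2 = 6(Δ_1 - Δ_0) = 36
Clamped end conditions give two more equations: 2h_0·M_0 + h_0·M_1 = 6(Δ_0 - S'(0)) = -18 and h_1·M_1 + 2h_1·M_2 = 6(S'(2) - Δ_1) = -48.
Forward elimination and back-substitution give M_0 = -41/2, M_1 = 23, M_2 = -71/2.
On [0, 1], S(x) = 3 + 0·x - 41/4·x² + 29/4·x³.
With x = 1/2: S(1/2) = 43/32.

1.3438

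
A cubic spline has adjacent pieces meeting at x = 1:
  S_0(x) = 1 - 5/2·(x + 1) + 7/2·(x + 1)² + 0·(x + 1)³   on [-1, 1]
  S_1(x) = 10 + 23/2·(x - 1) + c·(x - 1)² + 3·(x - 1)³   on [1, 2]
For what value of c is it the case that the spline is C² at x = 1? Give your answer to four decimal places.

3.5000

S_0''(x) = 7 + 0·(x + 1), so S_0''(1) = 7. On the right, S_1''(1) = 2c, so c = 7/2.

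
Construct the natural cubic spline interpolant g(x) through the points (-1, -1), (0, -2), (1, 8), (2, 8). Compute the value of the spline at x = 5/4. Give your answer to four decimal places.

With M_i denoting the second derivative at x_i, h_i = 1, 1, 1, and Δ_i = (y_(i+1) − y_i)/h_i = -1, 10, 0:
  1·M_0 + 4·M_1 + 1·M_2 = 6(Δ_1 - Δ_0) = 66
  1·M_1 + 4·M_2 + 1·M_3 = 6(Δ_2 - Δ_1) = -60
Natural end conditions: M_0 = M_3 = 0.
Hence M_0 = 0, M_1 = 108/5, M_2 = -102/5, M_3 = 0.
On [1, 2], g(x) = 8 + 34/5·(x - 1) - 51/5·(x - 1)² + 17/5·(x - 1)³.
With (x - 1) = 1/4: g(5/4) = 2917/320.

9.1156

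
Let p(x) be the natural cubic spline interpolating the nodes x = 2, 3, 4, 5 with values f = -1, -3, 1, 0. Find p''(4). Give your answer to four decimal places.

Write M_i for p''(x_i). With h_i = 1, 1, 1 and divided differences Δ_i = -2, 4, -1, the continuity of p' gives the tridiagonal system
  1·M_0 + 4·M_1 + 1·M_2 = 6(Δ_1 - Δ_0) = 36
  1·M_1 + 4·M_2 + 1·M_3 = 6(Δ_2 - Δ_1) = -30
Natural end conditions: M_0 = M_3 = 0.
Forward elimination and back-substitution give M_0 = 0, M_1 = 58/5, M_2 = -52/5, M_3 = 0.

-10.4000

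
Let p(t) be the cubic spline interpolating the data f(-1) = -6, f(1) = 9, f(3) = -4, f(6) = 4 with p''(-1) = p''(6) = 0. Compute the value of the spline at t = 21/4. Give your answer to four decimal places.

Put M_i = p'' at the i-th knot. Here h = (2, 2, 3) and Δ = (15/2, -13/2, 8/3), so the interior equations h_(i-1)·M_(i-1) + 2(h_(i-1)+h_i)·M_i + h_i·M_(i+1) = 6(Δ_i − Δ_(i-1)) read
  2·M_0 + 8·M_1 + 2·M_2 = 6(Δ_1 - Δ_0) = -84
  2·M_1 + 10·M_2 + 3·M_3 = 6(Δ_2 - Δ_1) = 55
Natural end conditions: M_0 = M_3 = 0.
Hence M_0 = 0, M_1 = -25/2, M_2 = 8, M_3 = 0.
On [3, 6], p(t) = -4 - 16/3·(t - 3) + 4·(t - 3)² - 4/9·(t - 3)³.
With (t - 3) = 9/4: p(21/4) = -13/16.

-0.8125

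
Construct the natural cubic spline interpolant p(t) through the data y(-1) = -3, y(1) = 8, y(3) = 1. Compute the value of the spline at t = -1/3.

2

Put M_i = p'' at the i-th knot. Here h = (2, 2) and Δ = (11/2, -7/2), so the interior equations h_(i-1)·M_(i-1) + 2(h_(i-1)+h_i)·M_i + h_i·M_(i+1) = 6(Δ_i − Δ_(i-1)) read
  2·M_0 + 8·M_1 + 2·M_2 = 6(Δ_1 - Δ_0) = -54
Natural end conditions: M_0 = M_2 = 0.
Solving the tridiagonal system: M_0 = 0, M_1 = -27/4, M_2 = 0.
On [-1, 1], p(t) = -3 + 31/4·(t + 1) + 0·(t + 1)² - 9/16·(t + 1)³.
With (t + 1) = 2/3: p(-1/3) = 2.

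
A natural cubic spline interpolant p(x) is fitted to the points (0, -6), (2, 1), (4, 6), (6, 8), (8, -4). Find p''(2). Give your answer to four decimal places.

Write σ_i for p''(x_i). With h_i = 2, 2, 2, 2 and divided differences Δ_i = 7/2, 5/2, 1, -6, the continuity of p' gives the tridiagonal system
  2·σ_0 + 8·σ_1 + 2·σ_2 = 6(Δ_1 - Δ_0) = -6
  2·σ_1 + 8·σ_2 + 2·σ_3 = 6(Δ_2 - Δ_1) = -9
  2·σ_2 + 8·σ_3 + 2·σ_4 = 6(Δ_3 - Δ_2) = -42
Natural end conditions: σ_0 = σ_4 = 0.
Solving the tridiagonal system: σ_0 = 0, σ_1 = -6/7, σ_2 = 3/7, σ_3 = -75/14, σ_4 = 0.

-0.8571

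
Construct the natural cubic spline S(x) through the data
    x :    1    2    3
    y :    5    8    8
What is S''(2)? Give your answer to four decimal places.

-4.5000

Write m_i for S''(x_i). With h_i = 1, 1 and divided differences Δ_i = 3, 0, the continuity of S' gives the tridiagonal system
  1·m_0 + 4·m_1 + 1·m_2 = 6(Δ_1 - Δ_0) = -18
Natural end conditions: m_0 = m_2 = 0.
Forward elimination and back-substitution give m_0 = 0, m_1 = -9/2, m_2 = 0.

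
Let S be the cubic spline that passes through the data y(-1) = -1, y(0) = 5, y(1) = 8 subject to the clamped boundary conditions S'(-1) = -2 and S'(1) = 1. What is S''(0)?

With M_i denoting the second derivative at x_i, h_i = 1, 1, and Δ_i = (y_(i+1) − y_i)/h_i = 6, 3:
  1·M_0 + 4·M_1 + 1·M_2 = 6(Δ_1 - Δ_0) = -18
Clamped end conditions give two more equations: 2h_0·M_0 + h_0·M_1 = 6(Δ_0 - S'(-1)) = 48 and h_1·M_1 + 2h_1·M_2 = 6(S'(1) - Δ_1) = -12.
Hence M_0 = 30, M_1 = -12, M_2 = 0.

-12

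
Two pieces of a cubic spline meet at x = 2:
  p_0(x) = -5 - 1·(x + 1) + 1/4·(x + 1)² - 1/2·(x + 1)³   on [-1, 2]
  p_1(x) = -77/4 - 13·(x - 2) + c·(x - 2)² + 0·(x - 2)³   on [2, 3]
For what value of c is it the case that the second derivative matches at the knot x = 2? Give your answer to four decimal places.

p_0''(x) = 1/2 - 3·(x + 1), so p_0''(2) = -17/2. On the right, p_1''(2) = 2c, so c = -17/4.

-4.2500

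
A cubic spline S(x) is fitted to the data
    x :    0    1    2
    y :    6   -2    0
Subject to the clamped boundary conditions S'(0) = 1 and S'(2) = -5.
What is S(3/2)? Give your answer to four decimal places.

-0.8125

With M_i denoting the second derivative at x_i, h_i = 1, 1, and Δ_i = (y_(i+1) − y_i)/h_i = -8, 2:
  1·M_0 + 4·M_1 + 1·M_2 = 6(Δ_1 - Δ_0) = 60
Clamped end conditions give two more equations: 2h_0·M_0 + h_0·M_1 = 6(Δ_0 - S'(0)) = -54 and h_1·M_1 + 2h_1·M_2 = 6(S'(2) - Δ_1) = -42.
Solving: M_0 = -45, M_1 = 36, M_2 = -39.
On [1, 2], S(x) = -2 - 7/2·(x - 1) + 18·(x - 1)² - 25/2·(x - 1)³.
With (x - 1) = 1/2: S(3/2) = -13/16.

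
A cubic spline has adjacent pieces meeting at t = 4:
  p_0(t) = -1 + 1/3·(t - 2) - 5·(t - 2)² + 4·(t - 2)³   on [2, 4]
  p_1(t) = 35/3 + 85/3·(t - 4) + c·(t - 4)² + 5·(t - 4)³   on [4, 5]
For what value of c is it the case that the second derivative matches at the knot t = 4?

p_0''(t) = -10 + 24·(t - 2), so p_0''(4) = 38. On the right, p_1''(4) = 2c, so c = 19.

19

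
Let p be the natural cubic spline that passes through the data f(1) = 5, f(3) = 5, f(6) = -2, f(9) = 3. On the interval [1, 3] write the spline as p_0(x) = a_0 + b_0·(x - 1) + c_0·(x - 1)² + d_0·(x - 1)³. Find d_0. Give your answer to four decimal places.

-0.1802

Let M_i = p''(x_i). Step sizes h_i = 2, 3, 3; slopes of the chords Δ_i = (y_(i+1) - y_i)/h_i = 0, -7/3, 5/3.
  2·M_0 + 10·M_1 + 3·M_2 = 6(Δ_1 - Δ_0) = -14
  3·M_1 + 12·M_2 + 3·M_3 = 6(Δ_2 - Δ_1) = 24
Natural end conditions: M_0 = M_3 = 0.
Solving the tridiagonal system: M_0 = 0, M_1 = -80/37, M_2 = 94/37, M_3 = 0.
On [1, 3], with p_0(x) = a_0 + b_0·(x - 1) + c_0·(x - 1)² + d_0·(x - 1)³: c_0 = M_0/2 = 0, d_0 = (M_1 - M_0)/(6h_0) = -20/111, b_0 = Δ_0 - h_0(2M_0 + M_1)/6 = 80/111.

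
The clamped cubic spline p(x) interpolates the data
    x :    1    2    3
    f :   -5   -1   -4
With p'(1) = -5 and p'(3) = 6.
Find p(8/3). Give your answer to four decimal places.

-4.0741

Write m_i for p''(x_i). With h_i = 1, 1 and divided differences Δ_i = 4, -3, the continuity of p' gives the tridiagonal system
  1·m_0 + 4·m_1 + 1·m_2 = 6(Δ_1 - Δ_0) = -42
Clamped end conditions give two more equations: 2h_0·m_0 + h_0·m_1 = 6(Δ_0 - p'(1)) = 54 and h_1·m_1 + 2h_1·m_2 = 6(p'(3) - Δ_1) = 54.
Hence m_0 = 43, m_1 = -32, m_2 = 43.
On [2, 3], p(x) = -1 + 1/2·(x - 2) - 16·(x - 2)² + 25/2·(x - 2)³.
With (x - 2) = 2/3: p(8/3) = -110/27.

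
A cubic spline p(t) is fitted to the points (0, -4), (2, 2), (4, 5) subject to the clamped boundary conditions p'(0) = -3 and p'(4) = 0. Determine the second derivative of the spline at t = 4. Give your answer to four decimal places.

With σ_i denoting the second derivative at x_i, h_i = 2, 2, and Δ_i = (y_(i+1) − y_i)/h_i = 3, 3/2:
  2·σ_0 + 8·σ_1 + 2·σ_2 = 6(Δ_1 - Δ_0) = -9
Clamped end conditions give two more equations: 2h_0·σ_0 + h_0·σ_1 = 6(Δ_0 - p'(0)) = 36 and h_1·σ_1 + 2h_1·σ_2 = 6(p'(4) - Δ_1) = -9.
Hence σ_0 = 87/8, σ_1 = -15/4, σ_2 = -3/8.

-0.3750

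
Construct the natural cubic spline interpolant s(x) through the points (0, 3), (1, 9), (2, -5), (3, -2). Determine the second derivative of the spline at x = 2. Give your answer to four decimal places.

35.2000

With M_i denoting the second derivative at x_i, h_i = 1, 1, 1, and Δ_i = (y_(i+1) − y_i)/h_i = 6, -14, 3:
  1·M_0 + 4·M_1 + 1·M_2 = 6(Δ_1 - Δ_0) = -120
  1·M_1 + 4·M_2 + 1·M_3 = 6(Δ_2 - Δ_1) = 102
Natural end conditions: M_0 = M_3 = 0.
Forward elimination and back-substitution give M_0 = 0, M_1 = -194/5, M_2 = 176/5, M_3 = 0.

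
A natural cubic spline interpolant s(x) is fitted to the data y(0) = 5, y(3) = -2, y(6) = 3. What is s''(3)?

Put m_i = s'' at the i-th knot. Here h = (3, 3) and Δ = (-7/3, 5/3), so the interior equations h_(i-1)·m_(i-1) + 2(h_(i-1)+h_i)·m_i + h_i·m_(i+1) = 6(Δ_i − Δ_(i-1)) read
  3·m_0 + 12·m_1 + 3·m_2 = 6(Δ_1 - Δ_0) = 24
Natural end conditions: m_0 = m_2 = 0.
Solving the tridiagonal system: m_0 = 0, m_1 = 2, m_2 = 0.

2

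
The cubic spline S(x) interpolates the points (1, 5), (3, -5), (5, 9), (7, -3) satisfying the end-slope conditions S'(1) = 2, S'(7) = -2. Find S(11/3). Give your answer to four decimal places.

-1.3111

Write m_i for S''(x_i). With h_i = 2, 2, 2 and divided differences Δ_i = -5, 7, -6, the continuity of S' gives the tridiagonal system
  2·m_0 + 8·m_1 + 2·m_2 = 6(Δ_1 - Δ_0) = 72
  2·m_1 + 8·m_2 + 2·m_3 = 6(Δ_2 - Δ_1) = -78
Clamped end conditions give two more equations: 2h_0·m_0 + h_0·m_1 = 6(Δ_0 - S'(1)) = -42 and h_2·m_2 + 2h_2·m_3 = 6(S'(7) - Δ_2) = 24.
Forward elimination and back-substitution give m_0 = -296/15, m_1 = 277/15, m_2 = -272/15, m_3 = 226/15.
On [3, 5], S(x) = -5 + 11/15·(x - 3) + 277/30·(x - 3)² - 61/20·(x - 3)³.
With (x - 3) = 2/3: S(11/3) = -59/45.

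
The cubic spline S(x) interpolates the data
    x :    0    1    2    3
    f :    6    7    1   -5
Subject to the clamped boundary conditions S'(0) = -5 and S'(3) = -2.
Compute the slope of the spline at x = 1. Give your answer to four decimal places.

-0.4000

Write m_i for S''(x_i). With h_i = 1, 1, 1 and divided differences Δ_i = 1, -6, -6, the continuity of S' gives the tridiagonal system
  1·m_0 + 4·m_1 + 1·m_2 = 6(Δ_1 - Δ_0) = -42
  1·m_1 + 4·m_2 + 1·m_3 = 6(Δ_2 - Δ_1) = 0
Clamped end conditions give two more equations: 2h_0·m_0 + h_0·m_1 = 6(Δ_0 - S'(0)) = 36 and h_2·m_2 + 2h_2·m_3 = 6(S'(3) - Δ_2) = 24.
Solving the tridiagonal system: m_0 = 134/5, m_1 = -88/5, m_2 = 8/5, m_3 = 56/5.
On [1, 2], S'(x) = b_1 + 2c_1·(x - 1) + 3d_1·(x - 1)² with b_1 = Δ_1 - h_1(2m_1 + m_2)/6 = -2/5, c_1 = m_1/2 = -44/5, d_1 = (m_2 - m_1)/(6h_1) = 16/5. So S'(1) = -2/5.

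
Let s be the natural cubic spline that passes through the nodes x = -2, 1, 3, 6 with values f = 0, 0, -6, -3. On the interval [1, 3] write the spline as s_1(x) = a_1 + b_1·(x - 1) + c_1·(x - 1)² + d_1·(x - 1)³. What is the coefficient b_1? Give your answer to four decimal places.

-2.3750

With m_i denoting the second derivative at x_i, h_i = 3, 2, 3, and Δ_i = (y_(i+1) − y_i)/h_i = 0, -3, 1:
  3·m_0 + 10·m_1 + 2·m_2 = 6(Δ_1 - Δ_0) = -18
  2·m_1 + 10·m_2 + 3·m_3 = 6(Δ_2 - Δ_1) = 24
Natural end conditions: m_0 = m_3 = 0.
Forward elimination and back-substitution give m_0 = 0, m_1 = -19/8, m_2 = 23/8, m_3 = 0.
On [1, 3], with s_1(x) = a_1 + b_1·(x - 1) + c_1·(x - 1)² + d_1·(x - 1)³: c_1 = m_1/2 = -19/16, d_1 = (m_2 - m_1)/(6h_1) = 7/16, b_1 = Δ_1 - h_1(2m_1 + m_2)/6 = -19/8.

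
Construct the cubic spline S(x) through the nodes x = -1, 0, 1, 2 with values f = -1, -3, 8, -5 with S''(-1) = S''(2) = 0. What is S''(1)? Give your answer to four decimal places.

Put M_i = S'' at the i-th knot. Here h = (1, 1, 1) and Δ = (-2, 11, -13), so the interior equations h_(i-1)·M_(i-1) + 2(h_(i-1)+h_i)·M_i + h_i·M_(i+1) = 6(Δ_i − Δ_(i-1)) read
  1·M_0 + 4·M_1 + 1·M_2 = 6(Δ_1 - Δ_0) = 78
  1·M_1 + 4·M_2 + 1·M_3 = 6(Δ_2 - Δ_1) = -144
Natural end conditions: M_0 = M_3 = 0.
Hence M_0 = 0, M_1 = 152/5, M_2 = -218/5, M_3 = 0.

-43.6000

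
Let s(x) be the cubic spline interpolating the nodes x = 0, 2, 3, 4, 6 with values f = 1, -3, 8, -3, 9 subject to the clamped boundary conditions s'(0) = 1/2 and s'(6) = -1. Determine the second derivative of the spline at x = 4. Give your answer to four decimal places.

Write M_i for s''(x_i). With h_i = 2, 1, 1, 2 and divided differences Δ_i = -2, 11, -11, 6, the continuity of s' gives the tridiagonal system
  2·M_0 + 6·M_1 + 1·M_2 = 6(Δ_1 - Δ_0) = 78
  1·M_1 + 4·M_2 + 1·M_3 = 6(Δ_2 - Δ_1) = -132
  1·M_2 + 6·M_3 + 2·M_4 = 6(Δ_3 - Δ_2) = 102
Clamped end conditions give two more equations: 2h_0·M_0 + h_0·M_1 = 6(Δ_0 - s'(0)) = -15 and h_3·M_3 + 2h_3·M_4 = 6(s'(6) - Δ_3) = -42.
Forward elimination and back-substitution give M_0 = -137/8, M_1 = 107/4, M_2 = -193/4, M_3 = 137/4, M_4 = -221/8.

34.2500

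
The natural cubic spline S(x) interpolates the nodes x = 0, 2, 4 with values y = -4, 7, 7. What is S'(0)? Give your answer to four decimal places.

6.8750

Put m_i = S'' at the i-th knot. Here h = (2, 2) and Δ = (11/2, 0), so the interior equations h_(i-1)·m_(i-1) + 2(h_(i-1)+h_i)·m_i + h_i·m_(i+1) = 6(Δ_i − Δ_(i-1)) read
  2·m_0 + 8·m_1 + 2·m_2 = 6(Δ_1 - Δ_0) = -33
Natural end conditions: m_0 = m_2 = 0.
Forward elimination and back-substitution give m_0 = 0, m_1 = -33/8, m_2 = 0.
On [0, 2], S'(x) = b_0 + 2c_0·x + 3d_0·x² with b_0 = Δ_0 - h_0(2m_0 + m_1)/6 = 55/8, c_0 = m_0/2 = 0, d_0 = (m_1 - m_0)/(6h_0) = -11/32. So S'(0) = 55/8.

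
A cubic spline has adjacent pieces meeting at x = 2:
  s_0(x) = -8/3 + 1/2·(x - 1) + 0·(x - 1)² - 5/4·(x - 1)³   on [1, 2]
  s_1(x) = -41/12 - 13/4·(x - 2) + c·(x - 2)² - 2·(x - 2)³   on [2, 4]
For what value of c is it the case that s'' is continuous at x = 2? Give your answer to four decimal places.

-3.7500

s_0''(x) = 0 - 15/2·(x - 1), so s_0''(2) = -15/2. On the right, s_1''(2) = 2c, so c = -15/4.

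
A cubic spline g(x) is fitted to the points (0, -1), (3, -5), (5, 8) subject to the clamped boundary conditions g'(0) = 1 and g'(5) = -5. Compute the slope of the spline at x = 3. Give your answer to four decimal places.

6.3500

Put σ_i = g'' at the i-th knot. Here h = (3, 2) and Δ = (-4/3, 13/2), so the interior equations h_(i-1)·σ_(i-1) + 2(h_(i-1)+h_i)·σ_i + h_i·σ_(i+1) = 6(Δ_i − Δ_(i-1)) read
  3·σ_0 + 10·σ_1 + 2·σ_2 = 6(Δ_1 - Δ_0) = 47
Clamped end conditions give two more equations: 2h_0·σ_0 + h_0·σ_1 = 6(Δ_0 - g'(0)) = -14 and h_1·σ_1 + 2h_1·σ_2 = 6(g'(5) - Δ_1) = -69.
Forward elimination and back-substitution give σ_0 = -247/30, σ_1 = 59/5, σ_2 = -463/20.
On [3, 5], g'(x) = b_1 + 2c_1·(x - 3) + 3d_1·(x - 3)² with b_1 = Δ_1 - h_1(2σ_1 + σ_2)/6 = 127/20, c_1 = σ_1/2 = 59/10, d_1 = (σ_2 - σ_1)/(6h_1) = -233/80. So g'(3) = 127/20.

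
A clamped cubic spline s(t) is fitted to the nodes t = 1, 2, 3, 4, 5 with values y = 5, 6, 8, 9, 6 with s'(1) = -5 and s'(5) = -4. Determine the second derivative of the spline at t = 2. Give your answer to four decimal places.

-3.7143

With m_i denoting the second derivative at x_i, h_i = 1, 1, 1, 1, and Δ_i = (y_(i+1) − y_i)/h_i = 1, 2, 1, -3:
  1·m_0 + 4·m_1 + 1·m_2 = 6(Δ_1 - Δ_0) = 6
  1·m_1 + 4·m_2 + 1·m_3 = 6(Δ_2 - Δ_1) = -6
  1·m_2 + 4·m_3 + 1·m_4 = 6(Δ_3 - Δ_2) = -24
Clamped end conditions give two more equations: 2h_0·m_0 + h_0·m_1 = 6(Δ_0 - s'(1)) = 36 and h_3·m_3 + 2h_3·m_4 = 6(s'(5) - Δ_3) = -6.
Solving: m_0 = 139/7, m_1 = -26/7, m_2 = 1, m_3 = -44/7, m_4 = 1/7.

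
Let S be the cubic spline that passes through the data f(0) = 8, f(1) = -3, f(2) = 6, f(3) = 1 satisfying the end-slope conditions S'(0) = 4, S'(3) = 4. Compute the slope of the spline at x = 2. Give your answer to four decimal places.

With m_i denoting the second derivative at x_i, h_i = 1, 1, 1, and Δ_i = (y_(i+1) − y_i)/h_i = -11, 9, -5:
  1·m_0 + 4·m_1 + 1·m_2 = 6(Δ_1 - Δ_0) = 120
  1·m_1 + 4·m_2 + 1·m_3 = 6(Δ_2 - Δ_1) = -84
Clamped end conditions give two more equations: 2h_0·m_0 + h_0·m_1 = 6(Δ_0 - S'(0)) = -90 and h_2·m_2 + 2h_2·m_3 = 6(S'(3) - Δ_2) = 54.
Solving the tridiagonal system: m_0 = -378/5, m_1 = 306/5, m_2 = -246/5, m_3 = 258/5.
On [2, 3], S'(x) = b_2 + 2c_2·(x - 2) + 3d_2·(x - 2)² with b_2 = Δ_2 - h_2(2m_2 + m_3)/6 = 14/5, c_2 = m_2/2 = -123/5, d_2 = (m_3 - m_2)/(6h_2) = 84/5. So S'(2) = 14/5.

2.8000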